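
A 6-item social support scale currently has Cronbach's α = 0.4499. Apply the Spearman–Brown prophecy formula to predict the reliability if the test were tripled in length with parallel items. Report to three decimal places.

Length factor m = 3
α' = m·α / (1 + (m−1)·α)
   = 3 × 0.4499 / (1 + (3 − 1) × 0.4499)
   = 1.3497 / 1.8998 = 0.710

predicted reliability = 0.710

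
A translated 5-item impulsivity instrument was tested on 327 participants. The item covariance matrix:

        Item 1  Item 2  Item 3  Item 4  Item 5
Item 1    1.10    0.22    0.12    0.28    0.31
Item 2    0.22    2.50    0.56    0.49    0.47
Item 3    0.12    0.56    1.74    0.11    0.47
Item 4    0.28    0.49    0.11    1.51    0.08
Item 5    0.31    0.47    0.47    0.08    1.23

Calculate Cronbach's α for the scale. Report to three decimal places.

Σσ²ᵢ = 1.10 + 2.50 + 1.74 + 1.51 + 1.23 = 8.08
Sum of the distinct covariances = 3.11
total variance = 8.08 + 2 × 3.11 = 14.30
α = (k/(k−1))·(1 − Σσ²ᵢ/total variance) = (5/4)·(1 − 8.08/14.30) = 0.544

α = 0.544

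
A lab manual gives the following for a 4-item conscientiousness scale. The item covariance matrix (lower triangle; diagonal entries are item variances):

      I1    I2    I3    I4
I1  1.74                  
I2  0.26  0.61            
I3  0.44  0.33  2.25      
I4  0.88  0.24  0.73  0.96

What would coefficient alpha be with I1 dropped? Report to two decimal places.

coefficient alpha = 0.61

Remaining items: I2, I3, I4 (k = 3).
sum of item variances = 0.61 + 2.25 + 0.96 = 3.82
σ²_total = 3.82 + 2 × 1.30 = 6.42
α (item deleted) = (3/2)·(1 − 3.82/6.42) = 0.61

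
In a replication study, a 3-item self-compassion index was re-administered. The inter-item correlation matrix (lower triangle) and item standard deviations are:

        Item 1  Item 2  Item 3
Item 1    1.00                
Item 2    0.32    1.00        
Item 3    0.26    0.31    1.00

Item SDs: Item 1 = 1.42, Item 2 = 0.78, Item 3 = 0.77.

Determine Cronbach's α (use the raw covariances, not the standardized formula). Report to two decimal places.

Σσ²ᵢ = 1.42² + 0.78² + 0.77² = 3.2177
Covariances σ_ij = r_ij · s_i · s_j:
  σ(Item 1,Item 2) = 0.32 × 1.42 × 0.78 = 0.3544
  σ(Item 1,Item 3) = 0.26 × 1.42 × 0.77 = 0.2843
  σ(Item 2,Item 3) = 0.31 × 0.78 × 0.77 = 0.1862
σ²_T = Σσ²ᵢ + 2·Σσ_ij = 3.2177 + 2 × 0.8249 = 4.8675
α = (3/2)·(1 − 3.2177/4.8675) = 0.51

α = 0.51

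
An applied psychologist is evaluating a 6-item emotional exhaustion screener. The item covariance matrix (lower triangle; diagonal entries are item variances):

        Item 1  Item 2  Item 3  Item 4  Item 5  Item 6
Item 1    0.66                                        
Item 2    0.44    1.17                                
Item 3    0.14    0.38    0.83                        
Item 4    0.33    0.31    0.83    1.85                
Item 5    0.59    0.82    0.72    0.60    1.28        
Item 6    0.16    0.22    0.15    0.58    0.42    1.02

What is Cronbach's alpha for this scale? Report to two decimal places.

Cronbach's alpha = 0.80

Σσᵢ² = 0.66 + 1.17 + 0.83 + 1.85 + 1.28 + 1.02 = 6.81
Sum of the distinct covariances = 6.69
σ²_T = 6.81 + 2 × 6.69 = 20.19
α = (k/(k−1))·(1 − Σσᵢ²/σ²_T) = (6/5)·(1 − 6.81/20.19) = 0.80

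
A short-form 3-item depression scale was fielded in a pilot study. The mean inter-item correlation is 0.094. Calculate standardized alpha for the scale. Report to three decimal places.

α = 0.237

Standardized α = k·r̄ / (1 + (k−1)·r̄) = 3 × 0.094 / (1 + 2 × 0.094)
  = 0.2820 / 1.1880 = 0.237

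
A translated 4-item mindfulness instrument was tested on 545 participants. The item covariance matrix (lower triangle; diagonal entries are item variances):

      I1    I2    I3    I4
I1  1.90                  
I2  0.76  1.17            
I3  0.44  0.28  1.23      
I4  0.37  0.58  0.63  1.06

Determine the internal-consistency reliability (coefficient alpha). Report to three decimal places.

ΣVar(i) = 1.90 + 1.17 + 1.23 + 1.06 = 5.36
Sum of the distinct covariances = 3.06
total variance = 5.36 + 2 × 3.06 = 11.48
α = (k/(k−1))·(1 − ΣVar(i)/total variance) = (4/3)·(1 − 5.36/11.48) = 0.711

coefficient alpha = 0.711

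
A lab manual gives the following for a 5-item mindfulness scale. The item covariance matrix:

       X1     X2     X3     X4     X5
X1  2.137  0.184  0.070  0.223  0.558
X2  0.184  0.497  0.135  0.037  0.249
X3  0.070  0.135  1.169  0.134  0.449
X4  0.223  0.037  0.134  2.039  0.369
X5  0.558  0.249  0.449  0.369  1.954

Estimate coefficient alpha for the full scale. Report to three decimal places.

sum of item variances = 2.137 + 0.497 + 1.169 + 2.039 + 1.954 = 7.796
Sum of off-diagonal covariances = 2.408
σ²_T = 7.796 + 2 × 2.408 = 12.612
α = (k/(k−1))·(1 − sum of item variances/σ²_T) = (5/4)·(1 − 7.796/12.612) = 0.477

coefficient alpha = 0.477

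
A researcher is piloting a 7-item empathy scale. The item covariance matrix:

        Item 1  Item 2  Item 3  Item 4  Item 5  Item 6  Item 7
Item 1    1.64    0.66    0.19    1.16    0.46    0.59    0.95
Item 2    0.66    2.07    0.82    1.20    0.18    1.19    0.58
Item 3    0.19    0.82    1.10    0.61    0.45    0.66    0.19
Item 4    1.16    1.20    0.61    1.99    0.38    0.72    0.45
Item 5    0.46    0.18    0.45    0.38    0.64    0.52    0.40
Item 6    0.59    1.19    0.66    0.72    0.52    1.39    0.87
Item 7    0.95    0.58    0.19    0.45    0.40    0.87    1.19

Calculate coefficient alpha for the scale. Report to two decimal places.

Σσᵢ² = 1.64 + 2.07 + 1.10 + 1.99 + 0.64 + 1.39 + 1.19 = 10.02
Sum of the distinct covariances = 13.23
total variance = 10.02 + 2 × 13.23 = 36.48
α = (k/(k−1))·(1 − Σσᵢ²/total variance) = (7/6)·(1 − 10.02/36.48) = 0.85

coefficient alpha = 0.85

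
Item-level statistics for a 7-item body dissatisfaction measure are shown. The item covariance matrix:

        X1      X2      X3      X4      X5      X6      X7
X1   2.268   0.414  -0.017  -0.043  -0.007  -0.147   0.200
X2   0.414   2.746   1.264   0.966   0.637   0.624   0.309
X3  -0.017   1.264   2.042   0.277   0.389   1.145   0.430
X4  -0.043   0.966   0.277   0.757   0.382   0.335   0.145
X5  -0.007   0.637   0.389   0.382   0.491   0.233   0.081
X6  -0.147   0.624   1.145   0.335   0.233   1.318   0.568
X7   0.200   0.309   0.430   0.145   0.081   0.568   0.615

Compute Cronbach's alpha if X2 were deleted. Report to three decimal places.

Cronbach's alpha = 0.618

Remaining items: X1, X3, X4, X5, X6, X7 (k = 6).
ΣVar(i) = 2.268 + 2.042 + 0.757 + 0.491 + 1.318 + 0.615 = 7.491
σ²_T = 7.491 + 2 × 3.971 = 15.433
α (item deleted) = (6/5)·(1 − 7.491/15.433) = 0.618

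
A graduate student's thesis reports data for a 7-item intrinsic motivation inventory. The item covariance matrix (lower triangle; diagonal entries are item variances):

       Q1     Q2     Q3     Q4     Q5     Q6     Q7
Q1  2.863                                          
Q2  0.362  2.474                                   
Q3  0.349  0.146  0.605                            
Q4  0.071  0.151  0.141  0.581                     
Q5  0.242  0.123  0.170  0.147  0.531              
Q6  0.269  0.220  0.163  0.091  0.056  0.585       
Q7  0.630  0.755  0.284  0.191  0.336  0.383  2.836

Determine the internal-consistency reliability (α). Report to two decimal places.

α = 0.59

Σσ²ᵢ = 2.863 + 2.474 + 0.605 + 0.581 + 0.531 + 0.585 + 2.836 = 10.475
Σ_{i<j} σ_ij = 5.280
σ²_total = 10.475 + 2 × 5.280 = 21.035
α = (k/(k−1))·(1 − Σσ²ᵢ/σ²_total) = (7/6)·(1 − 10.475/21.035) = 0.59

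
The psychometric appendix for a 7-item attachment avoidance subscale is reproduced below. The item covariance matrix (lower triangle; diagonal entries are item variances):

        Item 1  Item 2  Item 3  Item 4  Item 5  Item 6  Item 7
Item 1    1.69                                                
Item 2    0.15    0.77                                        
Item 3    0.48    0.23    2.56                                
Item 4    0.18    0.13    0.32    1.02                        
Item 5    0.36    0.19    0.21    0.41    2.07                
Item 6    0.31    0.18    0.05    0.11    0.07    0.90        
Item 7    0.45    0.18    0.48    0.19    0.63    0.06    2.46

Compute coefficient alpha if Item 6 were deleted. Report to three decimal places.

coefficient alpha = 0.558

Remaining items: Item 1, Item 2, Item 3, Item 4, Item 5, Item 7 (k = 6).
Σσᵢ² = 1.69 + 0.77 + 2.56 + 1.02 + 2.07 + 2.46 = 10.57
σ²_T = 10.57 + 2 × 4.59 = 19.75
α (item deleted) = (6/5)·(1 − 10.57/19.75) = 0.558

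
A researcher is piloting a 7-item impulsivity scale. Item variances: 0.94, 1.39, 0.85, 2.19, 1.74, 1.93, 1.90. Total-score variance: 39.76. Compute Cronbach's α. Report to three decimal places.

ΣVar(i) = 0.94 + 1.39 + 0.85 + 2.19 + 1.74 + 1.93 + 1.90 = 10.94
α = (k/(k−1))·(1 − ΣVar(i)/Var(T)) = (7/6)·(1 − 10.94/39.76) = 0.846

α = 0.846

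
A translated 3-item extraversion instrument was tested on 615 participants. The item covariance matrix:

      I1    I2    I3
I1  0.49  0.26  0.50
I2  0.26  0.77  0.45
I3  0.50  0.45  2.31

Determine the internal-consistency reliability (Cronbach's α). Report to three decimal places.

Σσ²ᵢ = 0.49 + 0.77 + 2.31 = 3.57
Σ_{i<j} σ_ij = 1.21
σ²_T = 3.57 + 2 × 1.21 = 5.99
α = (k/(k−1))·(1 − Σσ²ᵢ/σ²_T) = (3/2)·(1 − 3.57/5.99) = 0.606

Cronbach's α = 0.606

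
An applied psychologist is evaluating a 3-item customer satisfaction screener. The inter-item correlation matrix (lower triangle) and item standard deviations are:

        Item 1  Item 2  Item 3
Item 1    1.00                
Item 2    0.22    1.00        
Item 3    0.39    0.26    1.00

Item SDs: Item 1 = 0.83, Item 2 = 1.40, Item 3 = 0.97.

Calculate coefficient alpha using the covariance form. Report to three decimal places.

α = 0.509

Σσ²ᵢ = 0.83² + 1.40² + 0.97² = 3.5898
Covariances σ_ij = r_ij · s_i · s_j:
  σ(Item 1,Item 2) = 0.22 × 0.83 × 1.40 = 0.2556
  σ(Item 1,Item 3) = 0.39 × 0.83 × 0.97 = 0.3140
  σ(Item 2,Item 3) = 0.26 × 1.40 × 0.97 = 0.3531
σ²_T = Σσ²ᵢ + 2·Σσ_ij = 3.5898 + 2 × 0.9227 = 5.4352
α = (3/2)·(1 − 3.5898/5.4352) = 0.509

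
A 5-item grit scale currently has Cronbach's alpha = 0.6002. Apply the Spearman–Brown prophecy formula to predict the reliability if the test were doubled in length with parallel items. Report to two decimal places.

predicted reliability = 0.75

Length factor m = 2
α' = m·α / (1 + (m−1)·α)
   = 2 × 0.6002 / (1 + (2 − 1) × 0.6002)
   = 1.2004 / 1.6002 = 0.75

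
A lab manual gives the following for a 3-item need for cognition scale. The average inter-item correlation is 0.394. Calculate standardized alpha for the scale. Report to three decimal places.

α = 0.661

Standardized α = k·r̄ / (1 + (k−1)·r̄) = 3 × 0.394 / (1 + 2 × 0.394)
  = 1.1820 / 1.7880 = 0.661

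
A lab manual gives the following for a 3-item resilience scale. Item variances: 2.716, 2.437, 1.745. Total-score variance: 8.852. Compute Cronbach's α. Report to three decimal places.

Σσ²ᵢ = 2.716 + 2.437 + 1.745 = 6.898
α = (k/(k−1))·(1 − Σσ²ᵢ/Var(T)) = (3/2)·(1 − 6.898/8.852) = 0.331

Cronbach's α = 0.331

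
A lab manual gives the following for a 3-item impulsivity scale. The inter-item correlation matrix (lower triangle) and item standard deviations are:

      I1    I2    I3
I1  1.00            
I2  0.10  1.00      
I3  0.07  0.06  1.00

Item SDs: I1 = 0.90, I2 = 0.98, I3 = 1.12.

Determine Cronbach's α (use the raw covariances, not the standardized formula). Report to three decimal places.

Cronbach's α = 0.194

Σσ²ᵢ = 0.90² + 0.98² + 1.12² = 3.0248
Covariances σ_ij = r_ij · s_i · s_j:
  σ(I1,I2) = 0.10 × 0.90 × 0.98 = 0.0882
  σ(I1,I3) = 0.07 × 0.90 × 1.12 = 0.0706
  σ(I2,I3) = 0.06 × 0.98 × 1.12 = 0.0659
σ²_T = Σσ²ᵢ + 2·Σσ_ij = 3.0248 + 2 × 0.2247 = 3.4742
α = (3/2)·(1 − 3.0248/3.4742) = 0.194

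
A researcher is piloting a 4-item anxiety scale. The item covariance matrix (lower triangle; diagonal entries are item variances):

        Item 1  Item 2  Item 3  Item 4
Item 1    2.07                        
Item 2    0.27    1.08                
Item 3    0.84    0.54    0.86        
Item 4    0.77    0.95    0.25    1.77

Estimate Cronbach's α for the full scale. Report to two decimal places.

Σσ²ᵢ = 2.07 + 1.08 + 0.86 + 1.77 = 5.78
Sum of off-diagonal covariances = 3.62
total variance = 5.78 + 2 × 3.62 = 13.02
α = (k/(k−1))·(1 − Σσ²ᵢ/total variance) = (4/3)·(1 − 5.78/13.02) = 0.74

α = 0.74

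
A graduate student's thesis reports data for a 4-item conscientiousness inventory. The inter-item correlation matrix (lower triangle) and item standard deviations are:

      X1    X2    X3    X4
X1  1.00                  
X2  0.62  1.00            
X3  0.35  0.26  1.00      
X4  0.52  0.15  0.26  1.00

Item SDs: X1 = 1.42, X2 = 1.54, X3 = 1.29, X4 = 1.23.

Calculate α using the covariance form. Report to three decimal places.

α = 0.695

Σσ²ᵢ = 1.42² + 1.54² + 1.29² + 1.23² = 7.5650
Covariances σ_ij = r_ij · s_i · s_j:
  σ(X1,X2) = 0.62 × 1.42 × 1.54 = 1.3558
  σ(X1,X3) = 0.35 × 1.42 × 1.29 = 0.6411
  σ(X1,X4) = 0.52 × 1.42 × 1.23 = 0.9082
  σ(X2,X3) = 0.26 × 1.54 × 1.29 = 0.5165
  σ(X2,X4) = 0.15 × 1.54 × 1.23 = 0.2841
  σ(X3,X4) = 0.26 × 1.29 × 1.23 = 0.4125
σ²_T = Σσ²ᵢ + 2·Σσ_ij = 7.5650 + 2 × 4.1182 = 15.8014
α = (4/3)·(1 − 7.5650/15.8014) = 0.695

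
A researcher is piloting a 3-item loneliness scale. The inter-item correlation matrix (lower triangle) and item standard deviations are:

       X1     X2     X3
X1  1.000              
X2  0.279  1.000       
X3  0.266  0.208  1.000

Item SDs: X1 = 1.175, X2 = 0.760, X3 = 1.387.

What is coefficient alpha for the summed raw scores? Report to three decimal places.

coefficient alpha = 0.476

Σσ²ᵢ = 1.175² + 0.760² + 1.387² = 3.8820
Covariances σ_ij = r_ij · s_i · s_j:
  σ(X1,X2) = 0.279 × 1.175 × 0.760 = 0.2491
  σ(X1,X3) = 0.266 × 1.175 × 1.387 = 0.4335
  σ(X2,X3) = 0.208 × 0.760 × 1.387 = 0.2193
σ²_T = Σσ²ᵢ + 2·Σσ_ij = 3.8820 + 2 × 0.9019 = 5.6858
α = (3/2)·(1 − 3.8820/5.6858) = 0.476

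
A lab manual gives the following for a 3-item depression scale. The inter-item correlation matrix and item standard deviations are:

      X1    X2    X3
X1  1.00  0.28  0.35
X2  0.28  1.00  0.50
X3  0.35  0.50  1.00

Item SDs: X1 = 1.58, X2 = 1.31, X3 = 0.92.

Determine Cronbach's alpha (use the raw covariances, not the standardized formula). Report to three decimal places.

α = 0.601

Σσ²ᵢ = 1.58² + 1.31² + 0.92² = 5.0589
Covariances σ_ij = r_ij · s_i · s_j:
  σ(X1,X2) = 0.28 × 1.58 × 1.31 = 0.5795
  σ(X1,X3) = 0.35 × 1.58 × 0.92 = 0.5088
  σ(X2,X3) = 0.50 × 1.31 × 0.92 = 0.6026
σ²_T = Σσ²ᵢ + 2·Σσ_ij = 5.0589 + 2 × 1.6909 = 8.4407
α = (3/2)·(1 − 5.0589/8.4407) = 0.601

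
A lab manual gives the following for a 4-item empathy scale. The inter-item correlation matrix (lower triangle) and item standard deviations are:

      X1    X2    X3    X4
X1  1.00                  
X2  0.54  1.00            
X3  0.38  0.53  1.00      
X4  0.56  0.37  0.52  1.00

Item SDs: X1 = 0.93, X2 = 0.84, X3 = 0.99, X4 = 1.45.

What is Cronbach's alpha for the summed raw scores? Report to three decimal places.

α = 0.768

Σσ²ᵢ = 0.93² + 0.84² + 0.99² + 1.45² = 4.6531
Covariances σ_ij = r_ij · s_i · s_j:
  σ(X1,X2) = 0.54 × 0.93 × 0.84 = 0.4218
  σ(X1,X3) = 0.38 × 0.93 × 0.99 = 0.3499
  σ(X1,X4) = 0.56 × 0.93 × 1.45 = 0.7552
  σ(X2,X3) = 0.53 × 0.84 × 0.99 = 0.4407
  σ(X2,X4) = 0.37 × 0.84 × 1.45 = 0.4507
  σ(X3,X4) = 0.52 × 0.99 × 1.45 = 0.7465
σ²_T = Σσ²ᵢ + 2·Σσ_ij = 4.6531 + 2 × 3.1648 = 10.9827
α = (4/3)·(1 − 4.6531/10.9827) = 0.768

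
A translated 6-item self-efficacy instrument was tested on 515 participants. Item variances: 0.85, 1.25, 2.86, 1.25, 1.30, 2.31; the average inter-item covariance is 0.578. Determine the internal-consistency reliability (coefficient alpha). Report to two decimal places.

sum of item variances = 0.85 + 1.25 + 2.86 + 1.25 + 1.30 + 2.31 = 9.82
Sum of the 15 distinct covariances = 15 × 0.578 = 8.670
σ²_total = sum of item variances + 2·Σcov = 9.82 + 2 × 8.670 = 27.160
α = (6/5)·(1 − 9.82/27.160) = 0.77

α = 0.77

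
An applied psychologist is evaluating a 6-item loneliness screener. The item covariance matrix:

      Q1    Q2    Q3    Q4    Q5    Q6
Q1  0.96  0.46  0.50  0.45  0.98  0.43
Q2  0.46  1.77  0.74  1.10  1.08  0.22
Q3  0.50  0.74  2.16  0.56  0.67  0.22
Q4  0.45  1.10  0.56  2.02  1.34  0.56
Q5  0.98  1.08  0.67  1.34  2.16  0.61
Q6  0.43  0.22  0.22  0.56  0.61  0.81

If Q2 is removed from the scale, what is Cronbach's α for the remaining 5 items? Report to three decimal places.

Remaining items: Q1, Q3, Q4, Q5, Q6 (k = 5).
Σσᵢ² = 0.96 + 2.16 + 2.02 + 2.16 + 0.81 = 8.11
total variance = 8.11 + 2 × 6.32 = 20.75
α (item deleted) = (5/4)·(1 − 8.11/20.75) = 0.761

Cronbach's α = 0.761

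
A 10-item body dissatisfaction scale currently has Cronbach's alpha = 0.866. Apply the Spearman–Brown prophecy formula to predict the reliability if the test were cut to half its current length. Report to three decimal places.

predicted reliability = 0.764

Length factor m = 1/2
α' = m·α / (1 − (1−m)·α)
   = 1/2 × 0.866 / (1 − (1 − 1/2) × 0.866)
   = 0.4330 / 0.5670 = 0.764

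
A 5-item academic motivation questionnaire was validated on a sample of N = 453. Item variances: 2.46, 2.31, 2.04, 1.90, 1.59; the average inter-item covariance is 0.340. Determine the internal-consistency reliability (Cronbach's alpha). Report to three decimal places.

Σσᵢ² = 2.46 + 2.31 + 2.04 + 1.90 + 1.59 = 10.30
Sum of the 10 distinct covariances = 10 × 0.340 = 3.400
total variance = Σσᵢ² + 2·Σcov = 10.30 + 2 × 3.400 = 17.100
α = (5/4)·(1 − 10.30/17.100) = 0.497

Cronbach's alpha = 0.497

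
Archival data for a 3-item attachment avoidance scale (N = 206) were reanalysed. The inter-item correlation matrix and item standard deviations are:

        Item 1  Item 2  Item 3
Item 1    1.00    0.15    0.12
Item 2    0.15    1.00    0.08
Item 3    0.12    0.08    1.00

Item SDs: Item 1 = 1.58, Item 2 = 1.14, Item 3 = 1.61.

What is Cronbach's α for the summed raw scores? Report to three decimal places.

Σσ²ᵢ = 1.58² + 1.14² + 1.61² = 6.3881
Covariances σ_ij = r_ij · s_i · s_j:
  σ(Item 1,Item 2) = 0.15 × 1.58 × 1.14 = 0.2702
  σ(Item 1,Item 3) = 0.12 × 1.58 × 1.61 = 0.3053
  σ(Item 2,Item 3) = 0.08 × 1.14 × 1.61 = 0.1468
σ²_T = Σσ²ᵢ + 2·Σσ_ij = 6.3881 + 2 × 0.7223 = 7.8327
α = (3/2)·(1 − 6.3881/7.8327) = 0.277

α = 0.277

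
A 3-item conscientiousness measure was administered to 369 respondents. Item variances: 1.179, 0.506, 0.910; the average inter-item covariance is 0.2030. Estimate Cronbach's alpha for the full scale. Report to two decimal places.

Σσ²ᵢ = 1.179 + 0.506 + 0.910 = 2.595
Sum of the 3 distinct covariances = 3 × 0.2030 = 0.6090
Var(T) = Σσ²ᵢ + 2·Σcov = 2.595 + 2 × 0.6090 = 3.8130
α = (3/2)·(1 − 2.595/3.8130) = 0.48

Cronbach's alpha = 0.48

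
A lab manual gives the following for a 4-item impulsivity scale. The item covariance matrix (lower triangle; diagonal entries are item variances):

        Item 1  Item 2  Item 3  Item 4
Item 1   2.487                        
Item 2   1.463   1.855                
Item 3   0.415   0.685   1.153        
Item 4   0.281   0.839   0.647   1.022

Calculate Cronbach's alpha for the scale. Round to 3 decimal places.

α = 0.761

sum of item variances = 2.487 + 1.855 + 1.153 + 1.022 = 6.517
Σ_{i<j} σ_ij = 4.330
Var(T) = 6.517 + 2 × 4.330 = 15.177
α = (k/(k−1))·(1 − sum of item variances/Var(T)) = (4/3)·(1 − 6.517/15.177) = 0.761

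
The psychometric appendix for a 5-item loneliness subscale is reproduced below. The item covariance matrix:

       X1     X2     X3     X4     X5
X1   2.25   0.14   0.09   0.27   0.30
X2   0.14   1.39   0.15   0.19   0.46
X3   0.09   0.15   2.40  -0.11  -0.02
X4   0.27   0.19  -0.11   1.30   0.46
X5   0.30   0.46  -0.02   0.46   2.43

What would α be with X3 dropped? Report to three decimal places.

α = 0.441

Remaining items: X1, X2, X4, X5 (k = 4).
ΣVar(i) = 2.25 + 1.39 + 1.30 + 2.43 = 7.37
total variance = 7.37 + 2 × 1.82 = 11.01
α (item deleted) = (4/3)·(1 − 7.37/11.01) = 0.441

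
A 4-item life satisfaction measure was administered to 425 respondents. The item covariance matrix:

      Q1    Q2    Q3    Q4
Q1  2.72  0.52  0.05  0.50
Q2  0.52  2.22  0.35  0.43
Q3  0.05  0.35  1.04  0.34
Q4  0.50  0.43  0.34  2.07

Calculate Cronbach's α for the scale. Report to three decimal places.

α = 0.470

ΣVar(i) = 2.72 + 2.22 + 1.04 + 2.07 = 8.05
Σ_{i<j} σ_ij = 2.19
total variance = 8.05 + 2 × 2.19 = 12.43
α = (k/(k−1))·(1 − ΣVar(i)/total variance) = (4/3)·(1 − 8.05/12.43) = 0.470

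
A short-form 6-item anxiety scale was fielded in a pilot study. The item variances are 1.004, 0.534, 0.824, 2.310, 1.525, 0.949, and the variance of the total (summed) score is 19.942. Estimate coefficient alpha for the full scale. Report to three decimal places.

α = 0.770

Σσᵢ² = 1.004 + 0.534 + 0.824 + 2.310 + 1.525 + 0.949 = 7.146
α = (k/(k−1))·(1 − Σσᵢ²/total variance) = (6/5)·(1 − 7.146/19.942) = 0.770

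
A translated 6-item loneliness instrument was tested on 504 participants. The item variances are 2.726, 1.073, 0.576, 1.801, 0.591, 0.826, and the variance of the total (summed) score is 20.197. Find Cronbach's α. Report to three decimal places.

sum of item variances = 2.726 + 1.073 + 0.576 + 1.801 + 0.591 + 0.826 = 7.593
α = (k/(k−1))·(1 − sum of item variances/σ²_total) = (6/5)·(1 − 7.593/20.197) = 0.749

α = 0.749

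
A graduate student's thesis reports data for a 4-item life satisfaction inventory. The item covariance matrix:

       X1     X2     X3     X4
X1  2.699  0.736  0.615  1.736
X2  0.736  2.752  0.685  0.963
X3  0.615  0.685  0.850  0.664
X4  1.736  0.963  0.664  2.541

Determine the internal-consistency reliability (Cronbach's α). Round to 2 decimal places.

Σσ²ᵢ = 2.699 + 2.752 + 0.850 + 2.541 = 8.842
Sum of the distinct covariances = 5.399
Var(T) = 8.842 + 2 × 5.399 = 19.640
α = (k/(k−1))·(1 − Σσ²ᵢ/Var(T)) = (4/3)·(1 − 8.842/19.640) = 0.73

α = 0.73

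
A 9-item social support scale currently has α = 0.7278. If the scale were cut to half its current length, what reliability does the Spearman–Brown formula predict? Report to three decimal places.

predicted reliability = 0.572

Length factor m = 1/2
α' = m·α / (1 − (1−m)·α)
   = 1/2 × 0.7278 / (1 − (1 − 1/2) × 0.7278)
   = 0.3639 / 0.6361 = 0.572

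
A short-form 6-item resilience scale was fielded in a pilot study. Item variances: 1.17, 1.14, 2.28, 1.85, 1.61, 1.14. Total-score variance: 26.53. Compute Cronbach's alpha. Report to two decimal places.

Σσ²ᵢ = 1.17 + 1.14 + 2.28 + 1.85 + 1.61 + 1.14 = 9.19
α = (k/(k−1))·(1 − Σσ²ᵢ/total variance) = (6/5)·(1 − 9.19/26.53) = 0.78

α = 0.78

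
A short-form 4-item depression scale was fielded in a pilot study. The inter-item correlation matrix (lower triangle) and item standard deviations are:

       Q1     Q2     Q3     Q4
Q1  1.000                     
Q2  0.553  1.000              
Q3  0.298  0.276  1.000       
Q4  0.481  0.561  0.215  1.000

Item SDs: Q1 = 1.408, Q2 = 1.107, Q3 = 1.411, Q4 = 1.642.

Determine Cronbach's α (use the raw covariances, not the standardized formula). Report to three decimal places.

Σσ²ᵢ = 1.408² + 1.107² + 1.411² + 1.642² = 7.8950
Covariances σ_ij = r_ij · s_i · s_j:
  σ(Q1,Q2) = 0.553 × 1.408 × 1.107 = 0.8619
  σ(Q1,Q3) = 0.298 × 1.408 × 1.411 = 0.5920
  σ(Q1,Q4) = 0.481 × 1.408 × 1.642 = 1.1120
  σ(Q2,Q3) = 0.276 × 1.107 × 1.411 = 0.4311
  σ(Q2,Q4) = 0.561 × 1.107 × 1.642 = 1.0197
  σ(Q3,Q4) = 0.215 × 1.411 × 1.642 = 0.4981
σ²_T = Σσ²ᵢ + 2·Σσ_ij = 7.8950 + 2 × 4.5148 = 16.9246
α = (4/3)·(1 − 7.8950/16.9246) = 0.711

Cronbach's α = 0.711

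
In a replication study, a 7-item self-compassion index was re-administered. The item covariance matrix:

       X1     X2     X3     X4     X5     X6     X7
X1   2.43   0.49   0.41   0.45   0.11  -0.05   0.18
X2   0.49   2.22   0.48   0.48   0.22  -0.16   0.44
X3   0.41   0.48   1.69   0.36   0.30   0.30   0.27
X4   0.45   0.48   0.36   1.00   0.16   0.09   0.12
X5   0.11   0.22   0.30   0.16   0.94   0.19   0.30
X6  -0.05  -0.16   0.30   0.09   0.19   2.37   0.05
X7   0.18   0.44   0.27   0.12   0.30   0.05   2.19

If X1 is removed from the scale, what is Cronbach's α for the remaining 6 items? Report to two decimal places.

Remaining items: X2, X3, X4, X5, X6, X7 (k = 6).
Σσ²ᵢ = 2.22 + 1.69 + 1.00 + 0.94 + 2.37 + 2.19 = 10.41
Var(T) = 10.41 + 2 × 3.60 = 17.61
α (item deleted) = (6/5)·(1 − 10.41/17.61) = 0.49

Cronbach's α = 0.49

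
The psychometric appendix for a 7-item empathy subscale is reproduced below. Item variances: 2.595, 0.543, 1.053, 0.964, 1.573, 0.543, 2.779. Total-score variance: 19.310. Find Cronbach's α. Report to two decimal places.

Cronbach's α = 0.56

Σσ²ᵢ = 2.595 + 0.543 + 1.053 + 0.964 + 1.573 + 0.543 + 2.779 = 10.050
α = (k/(k−1))·(1 − Σσ²ᵢ/Var(T)) = (7/6)·(1 − 10.050/19.310) = 0.56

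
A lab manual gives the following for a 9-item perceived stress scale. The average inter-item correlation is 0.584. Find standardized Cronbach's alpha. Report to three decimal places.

standardized Cronbach's alpha = 0.927

Standardized α = k·r̄ / (1 + (k−1)·r̄) = 9 × 0.584 / (1 + 8 × 0.584)
  = 5.2560 / 5.6720 = 0.927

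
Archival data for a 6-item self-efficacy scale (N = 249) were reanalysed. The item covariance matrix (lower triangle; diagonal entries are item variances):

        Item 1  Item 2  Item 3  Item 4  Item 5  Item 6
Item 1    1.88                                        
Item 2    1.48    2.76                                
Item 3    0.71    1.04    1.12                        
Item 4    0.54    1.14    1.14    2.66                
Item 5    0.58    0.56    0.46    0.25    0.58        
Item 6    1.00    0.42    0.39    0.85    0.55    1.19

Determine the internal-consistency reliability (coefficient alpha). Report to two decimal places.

coefficient alpha = 0.82

Σσ²ᵢ = 1.88 + 2.76 + 1.12 + 2.66 + 0.58 + 1.19 = 10.19
Sum of off-diagonal covariances = 11.11
σ²_T = 10.19 + 2 × 11.11 = 32.41
α = (k/(k−1))·(1 − Σσ²ᵢ/σ²_T) = (6/5)·(1 − 10.19/32.41) = 0.82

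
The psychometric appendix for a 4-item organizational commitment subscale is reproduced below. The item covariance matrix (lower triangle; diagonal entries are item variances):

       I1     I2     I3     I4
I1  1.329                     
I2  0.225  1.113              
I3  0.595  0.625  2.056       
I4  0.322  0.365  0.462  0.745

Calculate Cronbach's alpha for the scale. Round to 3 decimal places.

Σσ²ᵢ = 1.329 + 1.113 + 2.056 + 0.745 = 5.243
Sum of off-diagonal covariances = 2.594
total variance = 5.243 + 2 × 2.594 = 10.431
α = (k/(k−1))·(1 − Σσ²ᵢ/total variance) = (4/3)·(1 − 5.243/10.431) = 0.663

Cronbach's alpha = 0.663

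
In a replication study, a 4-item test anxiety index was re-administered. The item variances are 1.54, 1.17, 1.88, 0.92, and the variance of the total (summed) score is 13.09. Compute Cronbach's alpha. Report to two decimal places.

α = 0.77

ΣVar(i) = 1.54 + 1.17 + 1.88 + 0.92 = 5.51
α = (k/(k−1))·(1 − ΣVar(i)/total variance) = (4/3)·(1 − 5.51/13.09) = 0.77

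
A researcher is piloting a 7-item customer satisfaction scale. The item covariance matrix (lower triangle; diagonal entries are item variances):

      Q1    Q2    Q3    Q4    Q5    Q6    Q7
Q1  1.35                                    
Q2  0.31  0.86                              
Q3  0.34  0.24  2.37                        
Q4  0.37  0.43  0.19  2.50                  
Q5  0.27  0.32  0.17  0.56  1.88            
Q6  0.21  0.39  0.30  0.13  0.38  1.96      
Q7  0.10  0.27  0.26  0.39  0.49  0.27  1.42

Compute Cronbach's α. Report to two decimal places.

ΣVar(i) = 1.35 + 0.86 + 2.37 + 2.50 + 1.88 + 1.96 + 1.42 = 12.34
Σ_{i<j} σ_ij = 6.39
Var(T) = 12.34 + 2 × 6.39 = 25.12
α = (k/(k−1))·(1 − ΣVar(i)/Var(T)) = (7/6)·(1 − 12.34/25.12) = 0.59

α = 0.59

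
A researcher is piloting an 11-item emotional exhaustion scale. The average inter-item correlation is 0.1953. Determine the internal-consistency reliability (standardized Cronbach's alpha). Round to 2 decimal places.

Standardized α = k·r̄ / (1 + (k−1)·r̄) = 11 × 0.1953 / (1 + 10 × 0.1953)
  = 2.1483 / 2.9530 = 0.73

standardized Cronbach's alpha = 0.73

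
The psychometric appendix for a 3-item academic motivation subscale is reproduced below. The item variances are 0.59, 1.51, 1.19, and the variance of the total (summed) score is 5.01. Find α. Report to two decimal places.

ΣVar(i) = 0.59 + 1.51 + 1.19 = 3.29
α = (k/(k−1))·(1 − ΣVar(i)/σ²_total) = (3/2)·(1 − 3.29/5.01) = 0.51

α = 0.51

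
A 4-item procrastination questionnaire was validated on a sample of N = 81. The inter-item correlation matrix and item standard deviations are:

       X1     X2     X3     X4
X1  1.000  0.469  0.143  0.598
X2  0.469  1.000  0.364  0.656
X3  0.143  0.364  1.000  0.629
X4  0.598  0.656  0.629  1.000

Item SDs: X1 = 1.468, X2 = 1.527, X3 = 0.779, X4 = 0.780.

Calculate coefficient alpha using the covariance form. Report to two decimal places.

Σσ²ᵢ = 1.468² + 1.527² + 0.779² + 0.780² = 5.7020
Covariances σ_ij = r_ij · s_i · s_j:
  σ(X1,X2) = 0.469 × 1.468 × 1.527 = 1.0513
  σ(X1,X3) = 0.143 × 1.468 × 0.779 = 0.1635
  σ(X1,X4) = 0.598 × 1.468 × 0.780 = 0.6847
  σ(X2,X3) = 0.364 × 1.527 × 0.779 = 0.4330
  σ(X2,X4) = 0.656 × 1.527 × 0.780 = 0.7813
  σ(X3,X4) = 0.629 × 0.779 × 0.780 = 0.3822
σ²_T = Σσ²ᵢ + 2·Σσ_ij = 5.7020 + 2 × 3.4960 = 12.6940
α = (4/3)·(1 − 5.7020/12.6940) = 0.73

coefficient alpha = 0.73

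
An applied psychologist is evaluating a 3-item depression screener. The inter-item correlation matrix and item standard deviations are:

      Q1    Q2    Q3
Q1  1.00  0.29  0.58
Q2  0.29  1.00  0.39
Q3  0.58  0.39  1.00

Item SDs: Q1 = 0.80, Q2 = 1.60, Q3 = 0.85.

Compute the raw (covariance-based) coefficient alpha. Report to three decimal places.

Σσ²ᵢ = 0.80² + 1.60² + 0.85² = 3.9225
Covariances σ_ij = r_ij · s_i · s_j:
  σ(Q1,Q2) = 0.29 × 0.80 × 1.60 = 0.3712
  σ(Q1,Q3) = 0.58 × 0.80 × 0.85 = 0.3944
  σ(Q2,Q3) = 0.39 × 1.60 × 0.85 = 0.5304
σ²_T = Σσ²ᵢ + 2·Σσ_ij = 3.9225 + 2 × 1.2960 = 6.5145
α = (3/2)·(1 − 3.9225/6.5145) = 0.597

α = 0.597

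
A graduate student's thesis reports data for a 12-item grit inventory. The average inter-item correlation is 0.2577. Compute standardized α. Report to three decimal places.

standardized α = 0.806

Standardized α = k·r̄ / (1 + (k−1)·r̄) = 12 × 0.2577 / (1 + 11 × 0.2577)
  = 3.0924 / 3.8347 = 0.806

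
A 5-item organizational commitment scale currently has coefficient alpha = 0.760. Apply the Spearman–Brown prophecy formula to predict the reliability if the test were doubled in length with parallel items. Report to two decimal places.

predicted reliability = 0.86

Length factor m = 2
α' = m·α / (1 + (m−1)·α)
   = 2 × 0.760 / (1 + (2 − 1) × 0.760)
   = 1.5200 / 1.7600 = 0.86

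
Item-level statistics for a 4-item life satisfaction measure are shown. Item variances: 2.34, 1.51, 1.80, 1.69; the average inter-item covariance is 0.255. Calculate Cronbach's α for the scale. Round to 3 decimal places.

Cronbach's α = 0.392

Σσᵢ² = 2.34 + 1.51 + 1.80 + 1.69 = 7.34
Sum of the 6 distinct covariances = 6 × 0.255 = 1.530
σ²_T = Σσᵢ² + 2·Σcov = 7.34 + 2 × 1.530 = 10.400
α = (4/3)·(1 − 7.34/10.400) = 0.392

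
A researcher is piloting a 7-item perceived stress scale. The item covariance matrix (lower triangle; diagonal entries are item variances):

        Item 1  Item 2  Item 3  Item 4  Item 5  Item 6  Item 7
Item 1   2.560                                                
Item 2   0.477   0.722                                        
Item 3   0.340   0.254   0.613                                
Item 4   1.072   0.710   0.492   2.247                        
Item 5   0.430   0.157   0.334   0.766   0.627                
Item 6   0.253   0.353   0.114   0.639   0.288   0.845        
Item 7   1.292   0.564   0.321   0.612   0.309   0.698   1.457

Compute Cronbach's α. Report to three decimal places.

Cronbach's α = 0.814

Σσᵢ² = 2.560 + 0.722 + 0.613 + 2.247 + 0.627 + 0.845 + 1.457 = 9.071
Sum of the distinct covariances = 10.475
σ²_T = 9.071 + 2 × 10.475 = 30.021
α = (k/(k−1))·(1 − Σσᵢ²/σ²_T) = (7/6)·(1 − 9.071/30.021) = 0.814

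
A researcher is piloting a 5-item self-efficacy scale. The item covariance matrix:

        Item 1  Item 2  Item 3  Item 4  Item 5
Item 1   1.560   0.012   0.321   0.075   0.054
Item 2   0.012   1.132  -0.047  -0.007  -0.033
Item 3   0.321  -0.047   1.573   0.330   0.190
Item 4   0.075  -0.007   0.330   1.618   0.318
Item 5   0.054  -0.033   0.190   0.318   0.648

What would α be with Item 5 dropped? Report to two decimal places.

Remaining items: Item 1, Item 2, Item 3, Item 4 (k = 4).
ΣVar(i) = 1.560 + 1.132 + 1.573 + 1.618 = 5.883
σ²_total = 5.883 + 2 × 0.684 = 7.251
α (item deleted) = (4/3)·(1 − 5.883/7.251) = 0.25

α = 0.25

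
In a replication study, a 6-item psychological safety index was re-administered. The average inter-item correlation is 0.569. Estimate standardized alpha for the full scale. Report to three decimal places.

α = 0.888

Standardized α = k·r̄ / (1 + (k−1)·r̄) = 6 × 0.569 / (1 + 5 × 0.569)
  = 3.4140 / 3.8450 = 0.888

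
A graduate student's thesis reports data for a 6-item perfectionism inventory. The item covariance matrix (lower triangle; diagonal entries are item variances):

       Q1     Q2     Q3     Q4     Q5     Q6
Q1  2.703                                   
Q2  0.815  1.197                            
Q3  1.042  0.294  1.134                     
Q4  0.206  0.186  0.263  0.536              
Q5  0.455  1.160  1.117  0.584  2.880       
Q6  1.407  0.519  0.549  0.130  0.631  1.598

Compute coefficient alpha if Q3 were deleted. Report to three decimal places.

Remaining items: Q1, Q2, Q4, Q5, Q6 (k = 5).
ΣVar(i) = 2.703 + 1.197 + 0.536 + 2.880 + 1.598 = 8.914
total variance = 8.914 + 2 × 6.093 = 21.100
α (item deleted) = (5/4)·(1 − 8.914/21.100) = 0.722

coefficient alpha = 0.722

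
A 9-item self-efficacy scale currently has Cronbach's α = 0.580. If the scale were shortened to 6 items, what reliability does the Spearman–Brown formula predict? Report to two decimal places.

predicted reliability = 0.48

Length factor m = 6/9 = 0.6667
α' = m·α / (1 − (1−m)·α)
   = 6/9 × 0.580 / (1 − (1 − 6/9) × 0.580)
   = 0.3867 / 0.8067 = 0.48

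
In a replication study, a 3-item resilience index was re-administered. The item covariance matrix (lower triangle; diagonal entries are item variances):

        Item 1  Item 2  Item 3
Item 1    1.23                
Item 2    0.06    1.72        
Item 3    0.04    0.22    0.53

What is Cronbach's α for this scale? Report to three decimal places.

Cronbach's α = 0.233

ΣVar(i) = 1.23 + 1.72 + 0.53 = 3.48
Sum of the distinct covariances = 0.32
σ²_total = 3.48 + 2 × 0.32 = 4.12
α = (k/(k−1))·(1 − ΣVar(i)/σ²_total) = (3/2)·(1 − 3.48/4.12) = 0.233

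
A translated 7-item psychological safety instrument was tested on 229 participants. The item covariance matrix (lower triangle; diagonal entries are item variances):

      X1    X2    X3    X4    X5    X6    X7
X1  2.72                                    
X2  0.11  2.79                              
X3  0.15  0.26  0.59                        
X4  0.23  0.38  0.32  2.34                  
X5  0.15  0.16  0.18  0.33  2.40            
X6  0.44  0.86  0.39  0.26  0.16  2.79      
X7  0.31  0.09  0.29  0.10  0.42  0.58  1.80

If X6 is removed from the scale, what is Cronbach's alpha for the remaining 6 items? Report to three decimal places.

α = 0.426

Remaining items: X1, X2, X3, X4, X5, X7 (k = 6).
Σσᵢ² = 2.72 + 2.79 + 0.59 + 2.34 + 2.40 + 1.80 = 12.64
total variance = 12.64 + 2 × 3.48 = 19.60
α (item deleted) = (6/5)·(1 − 12.64/19.60) = 0.426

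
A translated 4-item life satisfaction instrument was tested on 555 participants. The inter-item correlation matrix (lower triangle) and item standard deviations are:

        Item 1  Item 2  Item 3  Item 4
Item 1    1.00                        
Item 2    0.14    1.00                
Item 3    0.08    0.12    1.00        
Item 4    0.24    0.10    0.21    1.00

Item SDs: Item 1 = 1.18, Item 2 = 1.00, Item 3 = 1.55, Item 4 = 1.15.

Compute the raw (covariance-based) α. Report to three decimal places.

α = 0.400

Σσ²ᵢ = 1.18² + 1.00² + 1.55² + 1.15² = 6.1174
Covariances σ_ij = r_ij · s_i · s_j:
  σ(Item 1,Item 2) = 0.14 × 1.18 × 1.00 = 0.1652
  σ(Item 1,Item 3) = 0.08 × 1.18 × 1.55 = 0.1463
  σ(Item 1,Item 4) = 0.24 × 1.18 × 1.15 = 0.3257
  σ(Item 2,Item 3) = 0.12 × 1.00 × 1.55 = 0.1860
  σ(Item 2,Item 4) = 0.10 × 1.00 × 1.15 = 0.1150
  σ(Item 3,Item 4) = 0.21 × 1.55 × 1.15 = 0.3743
σ²_T = Σσ²ᵢ + 2·Σσ_ij = 6.1174 + 2 × 1.3125 = 8.7424
α = (4/3)·(1 − 6.1174/8.7424) = 0.400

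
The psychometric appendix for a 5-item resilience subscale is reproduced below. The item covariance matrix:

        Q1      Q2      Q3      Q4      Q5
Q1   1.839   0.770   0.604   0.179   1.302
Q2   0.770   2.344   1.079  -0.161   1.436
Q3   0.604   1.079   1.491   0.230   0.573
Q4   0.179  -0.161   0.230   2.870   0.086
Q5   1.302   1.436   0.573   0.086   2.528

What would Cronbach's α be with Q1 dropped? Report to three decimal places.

Remaining items: Q2, Q3, Q4, Q5 (k = 4).
Σσ²ᵢ = 2.344 + 1.491 + 2.870 + 2.528 = 9.233
Var(T) = 9.233 + 2 × 3.243 = 15.719
α (item deleted) = (4/3)·(1 − 9.233/15.719) = 0.550

α = 0.550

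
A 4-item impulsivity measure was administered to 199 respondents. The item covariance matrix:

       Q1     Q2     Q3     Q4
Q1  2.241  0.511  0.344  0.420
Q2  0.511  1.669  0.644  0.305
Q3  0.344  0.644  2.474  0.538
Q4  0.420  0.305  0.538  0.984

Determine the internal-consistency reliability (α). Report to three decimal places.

sum of item variances = 2.241 + 1.669 + 2.474 + 0.984 = 7.368
Sum of the distinct covariances = 2.762
σ²_total = 7.368 + 2 × 2.762 = 12.892
α = (k/(k−1))·(1 − sum of item variances/σ²_total) = (4/3)·(1 − 7.368/12.892) = 0.571

α = 0.571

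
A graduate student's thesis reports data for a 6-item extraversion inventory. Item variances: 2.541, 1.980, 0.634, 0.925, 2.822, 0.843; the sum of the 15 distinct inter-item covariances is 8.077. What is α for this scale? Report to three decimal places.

ΣVar(i) = 2.541 + 1.980 + 0.634 + 0.925 + 2.822 + 0.843 = 9.745
Sum of distinct covariances = 8.077
total variance = ΣVar(i) + 2·Σcov = 9.745 + 2 × 8.077 = 25.899
α = (6/5)·(1 − 9.745/25.899) = 0.748

α = 0.748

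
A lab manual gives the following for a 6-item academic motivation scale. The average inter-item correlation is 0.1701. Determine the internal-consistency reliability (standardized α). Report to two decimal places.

standardized α = 0.55

Standardized α = k·r̄ / (1 + (k−1)·r̄) = 6 × 0.1701 / (1 + 5 × 0.1701)
  = 1.0206 / 1.8505 = 0.55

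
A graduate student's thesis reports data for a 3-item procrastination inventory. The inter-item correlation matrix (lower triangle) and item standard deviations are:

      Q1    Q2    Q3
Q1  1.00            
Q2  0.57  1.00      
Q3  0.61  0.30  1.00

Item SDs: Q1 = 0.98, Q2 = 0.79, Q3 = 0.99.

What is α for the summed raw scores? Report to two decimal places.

Σσ²ᵢ = 0.98² + 0.79² + 0.99² = 2.5646
Covariances σ_ij = r_ij · s_i · s_j:
  σ(Q1,Q2) = 0.57 × 0.98 × 0.79 = 0.4413
  σ(Q1,Q3) = 0.61 × 0.98 × 0.99 = 0.5918
  σ(Q2,Q3) = 0.30 × 0.79 × 0.99 = 0.2346
σ²_T = Σσ²ᵢ + 2·Σσ_ij = 2.5646 + 2 × 1.2677 = 5.1000
α = (3/2)·(1 − 2.5646/5.1000) = 0.75

α = 0.75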